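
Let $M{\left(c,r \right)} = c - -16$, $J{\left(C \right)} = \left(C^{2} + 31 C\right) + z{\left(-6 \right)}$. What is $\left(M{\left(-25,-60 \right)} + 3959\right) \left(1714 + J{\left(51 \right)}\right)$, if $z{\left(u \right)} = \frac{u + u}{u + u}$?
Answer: $23293150$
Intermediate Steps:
$z{\left(u \right)} = 1$ ($z{\left(u \right)} = \frac{2 u}{2 u} = 2 u \frac{1}{2 u} = 1$)
$J{\left(C \right)} = 1 + C^{2} + 31 C$ ($J{\left(C \right)} = \left(C^{2} + 31 C\right) + 1 = 1 + C^{2} + 31 C$)
$M{\left(c,r \right)} = 16 + c$ ($M{\left(c,r \right)} = c + 16 = 16 + c$)
$\left(M{\left(-25,-60 \right)} + 3959\right) \left(1714 + J{\left(51 \right)}\right) = \left(\left(16 - 25\right) + 3959\right) \left(1714 + \left(1 + 51^{2} + 31 \cdot 51\right)\right) = \left(-9 + 3959\right) \left(1714 + \left(1 + 2601 + 1581\right)\right) = 3950 \left(1714 + 4183\right) = 3950 \cdot 5897 = 23293150$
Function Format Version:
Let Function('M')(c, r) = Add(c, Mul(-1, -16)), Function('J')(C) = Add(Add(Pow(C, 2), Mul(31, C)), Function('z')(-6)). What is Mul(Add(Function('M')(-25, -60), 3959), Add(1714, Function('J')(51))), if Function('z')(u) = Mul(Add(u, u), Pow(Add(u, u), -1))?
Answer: 23293150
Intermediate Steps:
Function('z')(u) = 1 (Function('z')(u) = Mul(Mul(2, u), Pow(Mul(2, u), -1)) = Mul(Mul(2, u), Mul(Rational(1, 2), Pow(u, -1))) = 1)
Function('J')(C) = Add(1, Pow(C, 2), Mul(31, C)) (Function('J')(C) = Add(Add(Pow(C, 2), Mul(31, C)), 1) = Add(1, Pow(C, 2), Mul(31, C)))
Function('M')(c, r) = Add(16, c) (Function('M')(c, r) = Add(c, 16) = Add(16, c))
Mul(Add(Function('M')(-25, -60), 3959), Add(1714, Function('J')(51))) = Mul(Add(Add(16, -25), 3959), Add(1714, Add(1, Pow(51, 2), Mul(31, 51)))) = Mul(Add(-9, 3959), Add(1714, Add(1, 2601, 1581))) = Mul(3950, Add(1714, 4183)) = Mul(3950, 5897) = 23293150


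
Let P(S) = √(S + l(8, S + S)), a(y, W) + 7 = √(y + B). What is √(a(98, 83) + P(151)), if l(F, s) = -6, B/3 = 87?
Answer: √(-7 + √145 + √359) ≈ 4.8978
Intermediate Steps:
B = 261 (B = 3*87 = 261)
a(y, W) = -7 + √(261 + y) (a(y, W) = -7 + √(y + 261) = -7 + √(261 + y))
P(S) = √(-6 + S) (P(S) = √(S - 6) = √(-6 + S))
√(a(98, 83) + P(151)) = √((-7 + √(261 + 98)) + √(-6 + 151)) = √((-7 + √359) + √145) = √(-7 + √145 + √359)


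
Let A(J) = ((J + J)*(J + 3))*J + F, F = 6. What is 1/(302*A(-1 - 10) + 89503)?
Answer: -1/493357 ≈ -2.0269e-6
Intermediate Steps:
A(J) = 6 + 2*J²*(3 + J) (A(J) = ((J + J)*(J + 3))*J + 6 = ((2*J)*(3 + J))*J + 6 = (2*J*(3 + J))*J + 6 = 2*J²*(3 + J) + 6 = 6 + 2*J²*(3 + J))
1/(302*A(-1 - 10) + 89503) = 1/(302*(6 + 2*(-1 - 10)³ + 6*(-1 - 10)²) + 89503) = 1/(302*(6 + 2*(-11)³ + 6*(-11)²) + 89503) = 1/(302*(6 + 2*(-1331) + 6*121) + 89503) = 1/(302*(6 - 2662 + 726) + 89503) = 1/(302*(-1930) + 89503) = 1/(-582860 + 89503) = 1/(-493357) = -1/493357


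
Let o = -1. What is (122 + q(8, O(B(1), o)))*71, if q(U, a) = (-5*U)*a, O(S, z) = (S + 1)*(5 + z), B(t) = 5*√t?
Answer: -59498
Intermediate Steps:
O(S, z) = (1 + S)*(5 + z)
q(U, a) = -5*U*a
(122 + q(8, O(B(1), o)))*71 = (122 - 5*8*(5 - 1 + 5*(5*√1) + (5*√1)*(-1)))*71 = (122 - 5*8*(5 - 1 + 5*(5*1) + (5*1)*(-1)))*71 = (122 - 5*8*(5 - 1 + 5*5 + 5*(-1)))*71 = (122 - 5*8*(5 - 1 + 25 - 5))*71 = (122 - 5*8*24)*71 = (122 - 960)*71 = -838*71 = -59498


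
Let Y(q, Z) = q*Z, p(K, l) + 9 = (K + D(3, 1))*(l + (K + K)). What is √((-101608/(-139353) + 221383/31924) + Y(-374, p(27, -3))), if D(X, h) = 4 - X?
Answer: I*√2625759735122270299101213/2224352586 ≈ 728.49*I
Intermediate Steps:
p(K, l) = -9 + (1 + K)*(l + 2*K) (p(K, l) = -9 + (K + (4 - 1*3))*(l + (K + K)) = -9 + (K + (4 - 3))*(l + 2*K) = -9 + (K + 1)*(l + 2*K) = -9 + (1 + K)*(l + 2*K))
Y(q, Z) = Z*q
√((-101608/(-139353) + 221383/31924) + Y(-374, p(27, -3))) = √((-101608/(-139353) + 221383/31924) + (-9 - 3 + 2*27 + 2*27² + 27*(-3))*(-374)) = √((-101608*(-1/139353) + 221383*(1/31924)) + (-9 - 3 + 54 + 2*729 - 81)*(-374)) = √((101608/139353 + 221383/31924) + (-9 - 3 + 54 + 1458 - 81)*(-374)) = √(34094118991/4448705172 + 1419*(-374)) = √(34094118991/4448705172 - 530706) = √(-2360920432892441/4448705172) = I*√2625759735122270299101213/2224352586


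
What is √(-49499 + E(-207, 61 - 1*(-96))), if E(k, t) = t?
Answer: I*√49342 ≈ 222.13*I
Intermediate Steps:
√(-49499 + E(-207, 61 - 1*(-96))) = √(-49499 + (61 - 1*(-96))) = √(-49499 + (61 + 96)) = √(-49499 + 157) = √(-49342) = I*√49342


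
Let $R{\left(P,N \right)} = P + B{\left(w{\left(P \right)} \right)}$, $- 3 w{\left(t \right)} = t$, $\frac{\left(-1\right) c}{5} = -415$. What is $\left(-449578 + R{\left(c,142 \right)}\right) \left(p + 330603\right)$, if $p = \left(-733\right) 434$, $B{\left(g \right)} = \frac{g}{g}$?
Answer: $-5585272462$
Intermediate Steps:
$c = 2075$ ($c = \left(-5\right) \left(-415\right) = 2075$)
$w{\left(t \right)} = - \frac{t}{3}$
$B{\left(g \right)} = 1$
$R{\left(P,N \right)} = 1 + P$ ($R{\left(P,N \right)} = P + 1 = 1 + P$)
$p = -318122$
$\left(-449578 + R{\left(c,142 \right)}\right) \left(p + 330603\right) = \left(-449578 + \left(1 + 2075\right)\right) \left(-318122 + 330603\right) = \left(-449578 + 2076\right) 12481 = \left(-447502\right) 12481 = -5585272462$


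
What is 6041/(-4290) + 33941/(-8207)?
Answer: -195185377/35208030 ≈ -5.5438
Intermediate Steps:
6041/(-4290) + 33941/(-8207) = 6041*(-1/4290) + 33941*(-1/8207) = -6041/4290 - 33941/8207 = -195185377/35208030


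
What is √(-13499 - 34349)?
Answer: 2*I*√11962 ≈ 218.74*I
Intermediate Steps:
√(-13499 - 34349) = √(-47848) = 2*I*√11962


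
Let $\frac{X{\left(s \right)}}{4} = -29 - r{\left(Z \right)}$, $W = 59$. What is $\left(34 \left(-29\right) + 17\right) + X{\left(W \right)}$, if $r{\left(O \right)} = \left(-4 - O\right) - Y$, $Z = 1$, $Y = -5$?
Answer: $-1085$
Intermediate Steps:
$r{\left(O \right)} = 1 - O$ ($r{\left(O \right)} = \left(-4 - O\right) - -5 = \left(-4 - O\right) + 5 = 1 - O$)
$X{\left(s \right)} = -116$ ($X{\left(s \right)} = 4 \left(-29 - \left(1 - 1\right)\right) = 4 \left(-29 - 0\right) = 4 \left(-29 + 0\right) = 4 \left(-29\right) = -116$)
$\left(34 \left(-29\right) + 17\right) + X{\left(W \right)} = \left(34 \left(-29\right) + 17\right) - 116 = \left(-986 + 17\right) - 116 = -969 - 116 = -1085$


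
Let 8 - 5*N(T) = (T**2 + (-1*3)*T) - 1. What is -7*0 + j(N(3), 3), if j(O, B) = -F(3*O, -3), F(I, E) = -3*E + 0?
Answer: -9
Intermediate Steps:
F(I, E) = -3*E
N(T) = 9/5 - T**2/5 + 3*T/5 (N(T) = 8/5 - ((T**2 + (-1*3)*T) - 1)/5 = 8/5 - ((T**2 - 3*T) - 1)/5 = 8/5 - (-1 + T**2 - 3*T)/5 = 8/5 + (1/5 - T**2/5 + 3*T/5) = 9/5 - T**2/5 + 3*T/5)
j(O, B) = -9 (j(O, B) = -(-3)*(-3) = -1*9 = -9)
-7*0 + j(N(3), 3) = -7*0 - 9 = 0 - 9 = -9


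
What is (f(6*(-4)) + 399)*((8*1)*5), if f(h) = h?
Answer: 15000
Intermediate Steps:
(f(6*(-4)) + 399)*((8*1)*5) = (6*(-4) + 399)*((8*1)*5) = (-24 + 399)*(8*5) = 375*40 = 15000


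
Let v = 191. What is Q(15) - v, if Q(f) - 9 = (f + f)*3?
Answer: -92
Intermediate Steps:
Q(f) = 9 + 6*f (Q(f) = 9 + (f + f)*3 = 9 + (2*f)*3 = 9 + 6*f)
Q(15) - v = (9 + 6*15) - 1*191 = (9 + 90) - 191 = 99 - 191 = -92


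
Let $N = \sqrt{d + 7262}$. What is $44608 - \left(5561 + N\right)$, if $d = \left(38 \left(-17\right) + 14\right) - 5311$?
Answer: $39047 - \sqrt{1319} \approx 39011.0$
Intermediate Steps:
$d = -5943$ ($d = \left(-646 + 14\right) - 5311 = -632 - 5311 = -5943$)
$N = \sqrt{1319}$ ($N = \sqrt{-5943 + 7262} = \sqrt{1319} \approx 36.318$)
$44608 - \left(5561 + N\right) = 44608 - \left(5561 + \sqrt{1319}\right) = 39047 - \sqrt{1319}$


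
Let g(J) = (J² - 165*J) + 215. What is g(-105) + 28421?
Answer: 56986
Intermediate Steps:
g(J) = 215 + J² - 165*J
g(-105) + 28421 = (215 + (-105)² - 165*(-105)) + 28421 = (215 + 11025 + 17325) + 28421 = 28565 + 28421 = 56986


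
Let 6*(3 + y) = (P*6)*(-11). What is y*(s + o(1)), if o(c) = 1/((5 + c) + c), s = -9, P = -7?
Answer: -4588/7 ≈ -655.43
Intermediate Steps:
y = 74 (y = -3 + (-7*6*(-11))/6 = -3 + (-42*(-11))/6 = -3 + (1/6)*462 = -3 + 77 = 74)
o(c) = 1/(5 + 2*c)
y*(s + o(1)) = 74*(-9 + 1/(5 + 2*1)) = 74*(-9 + 1/(5 + 2)) = 74*(-9 + 1/7) = 74*(-62/7) = -4588/7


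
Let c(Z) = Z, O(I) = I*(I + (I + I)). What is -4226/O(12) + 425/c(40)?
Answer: 91/108 ≈ 0.84259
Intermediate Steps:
O(I) = 3*I**2 (O(I) = I*(I + 2*I) = I*(3*I) = 3*I**2)
-4226/O(12) + 425/c(40) = -4226/(3*12**2) + 425/40 = -4226/(3*144) + 425*(1/40) = -4226/432 + 85/8 = -4226*1/432 + 85/8 = -2113/216 + 85/8 = 91/108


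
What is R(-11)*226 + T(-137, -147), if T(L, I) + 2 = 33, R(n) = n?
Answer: -2455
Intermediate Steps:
T(L, I) = 31 (T(L, I) = -2 + 33 = 31)
R(-11)*226 + T(-137, -147) = -11*226 + 31 = -2486 + 31 = -2455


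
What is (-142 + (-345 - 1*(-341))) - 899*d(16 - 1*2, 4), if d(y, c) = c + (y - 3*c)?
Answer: -5540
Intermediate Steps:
d(y, c) = y - 2*c (d(y, c) = c + (y - 3*c) = y - 2*c)
(-142 + (-345 - 1*(-341))) - 899*d(16 - 1*2, 4) = (-142 + (-345 - 1*(-341))) - 899*((16 - 1*2) - 2*4) = (-142 + (-345 + 341)) - 899*((16 - 2) - 8) = (-142 - 4) - 899*(14 - 8) = -146 - 899*6 = -146 - 5394 = -5540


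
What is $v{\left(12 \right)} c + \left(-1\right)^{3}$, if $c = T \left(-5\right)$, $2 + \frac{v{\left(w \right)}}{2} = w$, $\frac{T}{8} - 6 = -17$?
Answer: $8799$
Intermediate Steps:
$T = -88$ ($T = 48 + 8 \left(-17\right) = 48 - 136 = -88$)
$v{\left(w \right)} = -4 + 2 w$
$c = 440$ ($c = \left(-88\right) \left(-5\right) = 440$)
$v{\left(12 \right)} c + \left(-1\right)^{3} = \left(-4 + 2 \cdot 12\right) 440 + \left(-1\right)^{3} = \left(-4 + 24\right) 440 - 1 = 20 \cdot 440 - 1 = 8800 - 1 = 8799$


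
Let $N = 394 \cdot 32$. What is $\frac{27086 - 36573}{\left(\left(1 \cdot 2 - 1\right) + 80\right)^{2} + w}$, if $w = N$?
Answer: $- \frac{9487}{19169} \approx -0.49491$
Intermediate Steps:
$N = 12608$
$w = 12608$
$\frac{27086 - 36573}{\left(\left(1 \cdot 2 - 1\right) + 80\right)^{2} + w} = \frac{27086 - 36573}{\left(\left(1 \cdot 2 - 1\right) + 80\right)^{2} + 12608} = - \frac{9487}{\left(\left(2 - 1\right) + 80\right)^{2} + 12608} = - \frac{9487}{\left(1 + 80\right)^{2} + 12608} = - \frac{9487}{81^{2} + 12608} = - \frac{9487}{6561 + 12608} = - \frac{9487}{19169}$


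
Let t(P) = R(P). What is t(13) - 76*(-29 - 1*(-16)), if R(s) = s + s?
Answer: 1014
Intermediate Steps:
R(s) = 2*s
t(P) = 2*P
t(13) - 76*(-29 - 1*(-16)) = 2*13 - 76*(-29 - 1*(-16)) = 26 - 76*(-29 + 16) = 26 - 76*(-13) = 26 + 988 = 1014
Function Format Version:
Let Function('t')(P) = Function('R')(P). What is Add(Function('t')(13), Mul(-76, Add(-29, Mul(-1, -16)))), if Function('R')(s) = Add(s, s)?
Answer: 1014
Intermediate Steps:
Function('R')(s) = Mul(2, s)
Function('t')(P) = Mul(2, P)
Add(Function('t')(13), Mul(-76, Add(-29, Mul(-1, -16)))) = Add(Mul(2, 13), Mul(-76, Add(-29, Mul(-1, -16)))) = Add(26, Mul(-76, Add(-29, 16))) = Add(26, Mul(-76, -13)) = Add(26, 988) = 1014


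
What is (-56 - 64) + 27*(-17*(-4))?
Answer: 1716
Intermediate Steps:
(-56 - 64) + 27*(-17*(-4)) = -120 + 27*68 = -120 + 1836 = 1716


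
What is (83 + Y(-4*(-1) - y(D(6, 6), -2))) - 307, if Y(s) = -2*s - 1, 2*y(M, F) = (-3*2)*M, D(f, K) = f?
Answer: -269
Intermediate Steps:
y(M, F) = -3*M (y(M, F) = ((-3*2)*M)/2 = (-6*M)/2 = -3*M)
Y(s) = -1 - 2*s
(83 + Y(-4*(-1) - y(D(6, 6), -2))) - 307 = (83 + (-1 - 2*(-4*(-1) - (-3)*6))) - 307 = (83 + (-1 - 2*(4 - 1*(-18)))) - 307 = (83 + (-1 - 2*(4 + 18))) - 307 = (83 + (-1 - 2*22)) - 307 = (83 + (-1 - 44)) - 307 = (83 - 45) - 307 = 38 - 307 = -269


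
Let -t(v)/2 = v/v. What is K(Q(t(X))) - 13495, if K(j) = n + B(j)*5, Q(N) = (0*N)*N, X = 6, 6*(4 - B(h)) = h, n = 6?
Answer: -13469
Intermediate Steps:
B(h) = 4 - h/6
t(v) = -2 (t(v) = -2*v/v = -2*1 = -2)
Q(N) = 0 (Q(N) = 0*N = 0)
K(j) = 26 - 5*j/6 (K(j) = 6 + (4 - j/6)*5 = 6 + (20 - 5*j/6) = 26 - 5*j/6)
K(Q(t(X))) - 13495 = (26 - 5/6*0) - 13495 = (26 + 0) - 13495 = 26 - 13495 = -13469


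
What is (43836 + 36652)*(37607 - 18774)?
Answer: 1515830504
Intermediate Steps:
(43836 + 36652)*(37607 - 18774) = 80488*18833 = 1515830504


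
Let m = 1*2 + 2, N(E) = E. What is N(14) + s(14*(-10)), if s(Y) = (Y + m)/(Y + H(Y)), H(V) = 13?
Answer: 1914/127 ≈ 15.071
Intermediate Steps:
m = 4 (m = 2 + 2 = 4)
s(Y) = (4 + Y)/(13 + Y) (s(Y) = (Y + 4)/(Y + 13) = (4 + Y)/(13 + Y))
N(14) + s(14*(-10)) = 14 + (4 + 14*(-10))/(13 + 14*(-10)) = 14 + (4 - 140)/(13 - 140) = 14 - 136/(-127) = 14 - 1/127*(-136) = 14 + 136/127 = 1914/127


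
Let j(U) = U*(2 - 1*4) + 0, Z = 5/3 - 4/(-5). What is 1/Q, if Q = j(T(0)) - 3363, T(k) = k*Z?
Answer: -1/3363 ≈ -0.00029735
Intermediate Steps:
Z = 37/15 (Z = 5*(1/3) - 4*(-1/5) = 5/3 + 4/5 = 37/15 ≈ 2.4667)
T(k) = 37*k/15 (T(k) = k*(37/15) = 37*k/15)
j(U) = -2*U (j(U) = U*(2 - 4) + 0 = U*(-2) + 0 = -2*U + 0 = -2*U)
Q = -3363 (Q = -74*0/15 - 3363 = -2*0 - 3363 = 0 - 3363 = -3363)
1/Q = 1/(-3363) = -1/3363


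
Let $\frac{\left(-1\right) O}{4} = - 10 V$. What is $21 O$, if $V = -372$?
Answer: $-312480$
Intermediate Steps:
$O = -14880$ ($O = - 4 \left(\left(-10\right) \left(-372\right)\right) = \left(-4\right) 3720 = -14880$)
$21 O = 21 \left(-14880\right) = -312480$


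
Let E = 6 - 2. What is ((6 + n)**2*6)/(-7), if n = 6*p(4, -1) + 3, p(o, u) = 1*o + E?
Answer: -19494/7 ≈ -2784.9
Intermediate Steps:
E = 4
p(o, u) = 4 + o (p(o, u) = 1*o + 4 = o + 4 = 4 + o)
n = 51 (n = 6*(4 + 4) + 3 = 6*8 + 3 = 48 + 3 = 51)
((6 + n)**2*6)/(-7) = ((6 + 51)**2*6)/(-7) = (57**2*6)*(-1/7) = (3249*6)*(-1/7) = 19494*(-1/7) = -19494/7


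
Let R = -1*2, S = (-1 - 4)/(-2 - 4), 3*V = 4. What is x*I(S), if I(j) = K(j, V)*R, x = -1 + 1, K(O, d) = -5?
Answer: 0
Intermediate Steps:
V = 4/3 (V = (1/3)*4 = 4/3 ≈ 1.3333)
S = 5/6 (S = -5/(-6) = -5*(-1/6) = 5/6 ≈ 0.83333)
R = -2
x = 0
I(j) = 10 (I(j) = -5*(-2) = 10)
x*I(S) = 0*10 = 0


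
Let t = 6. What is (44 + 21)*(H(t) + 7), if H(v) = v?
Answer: 845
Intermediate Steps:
(44 + 21)*(H(t) + 7) = (44 + 21)*(6 + 7) = 65*13 = 845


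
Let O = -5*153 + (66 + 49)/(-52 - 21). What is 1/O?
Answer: -73/55960 ≈ -0.0013045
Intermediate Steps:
O = -55960/73 (O = -765 + 115/(-73) = -765 + 115*(-1/73) = -765 - 115/73 = -55960/73 ≈ -766.58)
1/O = 1/(-55960/73) = -73/55960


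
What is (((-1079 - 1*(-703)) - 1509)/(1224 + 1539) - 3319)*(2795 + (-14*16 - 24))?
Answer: -2595755806/307 ≈ -8.4552e+6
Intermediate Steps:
(((-1079 - 1*(-703)) - 1509)/(1224 + 1539) - 3319)*(2795 + (-14*16 - 24)) = (((-1079 + 703) - 1509)/2763 - 3319)*(2795 + (-224 - 24)) = ((-376 - 1509)*(1/2763) - 3319)*(2795 - 248) = (-1885*1/2763 - 3319)*2547 = (-1885/2763 - 3319)*2547 = -9172282/2763*2547 = -2595755806/307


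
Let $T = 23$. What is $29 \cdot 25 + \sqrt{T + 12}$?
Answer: $725 + \sqrt{35} \approx 730.92$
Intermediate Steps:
$29 \cdot 25 + \sqrt{T + 12} = 29 \cdot 25 + \sqrt{23 + 12} = 725 + \sqrt{35}$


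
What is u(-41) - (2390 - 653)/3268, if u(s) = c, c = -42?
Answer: -138993/3268 ≈ -42.531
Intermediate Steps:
u(s) = -42
u(-41) - (2390 - 653)/3268 = -42 - (2390 - 653)/3268 = -42 - 1737/3268 = -138993/3268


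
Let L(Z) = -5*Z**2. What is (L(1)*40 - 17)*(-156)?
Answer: 33852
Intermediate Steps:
(L(1)*40 - 17)*(-156) = (-5*1**2*40 - 17)*(-156) = (-5*1*40 - 17)*(-156) = (-5*40 - 17)*(-156) = (-200 - 17)*(-156) = -217*(-156) = 33852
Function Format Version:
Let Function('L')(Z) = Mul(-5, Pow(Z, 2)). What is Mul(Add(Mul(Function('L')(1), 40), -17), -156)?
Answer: 33852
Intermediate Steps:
Mul(Add(Mul(Function('L')(1), 40), -17), -156) = Mul(Add(Mul(Mul(-5, Pow(1, 2)), 40), -17), -156) = Mul(Add(Mul(Mul(-5, 1), 40), -17), -156) = Mul(Add(Mul(-5, 40), -17), -156) = Mul(Add(-200, -17), -156) = Mul(-217, -156) = 33852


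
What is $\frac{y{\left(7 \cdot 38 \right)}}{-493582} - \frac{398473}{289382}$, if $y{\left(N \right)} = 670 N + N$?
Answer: $- \frac{6534993051}{3758782798} \approx -1.7386$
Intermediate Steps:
$y{\left(N \right)} = 671 N$
$\frac{y{\left(7 \cdot 38 \right)}}{-493582} - \frac{398473}{289382} = \frac{671 \cdot 7 \cdot 38}{-493582} - \frac{398473}{289382} = 671 \cdot 266 \left(- \frac{1}{493582}\right) - \frac{398473}{289382} = 178486 \left(- \frac{1}{493582}\right) - \frac{398473}{289382} = - \frac{4697}{12989} - \frac{398473}{289382} = - \frac{6534993051}{3758782798}$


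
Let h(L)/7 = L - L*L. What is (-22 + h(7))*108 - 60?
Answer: -34188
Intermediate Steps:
h(L) = -7*L² + 7*L (h(L) = 7*(L - L*L) = 7*(L - L²) = -7*L² + 7*L)
(-22 + h(7))*108 - 60 = (-22 + 7*7*(1 - 1*7))*108 - 60 = (-22 + 7*7*(1 - 7))*108 - 60 = (-22 + 7*7*(-6))*108 - 60 = (-22 - 294)*108 - 60 = -316*108 - 60 = -34128 - 60 = -34188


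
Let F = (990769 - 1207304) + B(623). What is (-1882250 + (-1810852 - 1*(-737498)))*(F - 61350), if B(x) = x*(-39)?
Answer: 893130327928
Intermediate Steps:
B(x) = -39*x
F = -240832 (F = (990769 - 1207304) - 39*623 = -216535 - 24297 = -240832)
(-1882250 + (-1810852 - 1*(-737498)))*(F - 61350) = (-1882250 + (-1810852 - 1*(-737498)))*(-240832 - 61350) = (-1882250 + (-1810852 + 737498))*(-302182) = (-1882250 - 1073354)*(-302182) = -2955604*(-302182) = 893130327928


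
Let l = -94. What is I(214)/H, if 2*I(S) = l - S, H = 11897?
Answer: -154/11897 ≈ -0.012944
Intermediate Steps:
I(S) = -47 - S/2 (I(S) = (-94 - S)/2 = -47 - S/2)
I(214)/H = (-47 - 1/2*214)/11897 = (-47 - 107)*(1/11897) = -154*1/11897 = -154/11897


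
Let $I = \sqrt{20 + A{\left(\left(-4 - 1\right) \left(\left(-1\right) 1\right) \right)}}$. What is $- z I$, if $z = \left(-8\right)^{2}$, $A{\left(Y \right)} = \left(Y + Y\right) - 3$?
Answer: $- 192 \sqrt{3} \approx -332.55$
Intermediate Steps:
$A{\left(Y \right)} = -3 + 2 Y$ ($A{\left(Y \right)} = 2 Y - 3 = -3 + 2 Y$)
$z = 64$
$I = 3 \sqrt{3}$ ($I = \sqrt{20 - \left(3 - 2 \left(-4 - 1\right) \left(\left(-1\right) 1\right)\right)} = \sqrt{20 - \left(3 - 2 \left(\left(-5\right) \left(-1\right)\right)\right)} = \sqrt{20 + \left(-3 + 2 \cdot 5\right)} = \sqrt{20 + \left(-3 + 10\right)} = \sqrt{20 + 7} = \sqrt{27} = 3 \sqrt{3} \approx 5.1962$)
$- z I = - 64 \cdot 3 \sqrt{3} = - 192 \sqrt{3}$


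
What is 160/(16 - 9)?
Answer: 160/7 ≈ 22.857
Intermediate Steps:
160/(16 - 9) = 160/7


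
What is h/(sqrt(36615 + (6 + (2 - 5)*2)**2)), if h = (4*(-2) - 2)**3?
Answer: -200*sqrt(36615)/7323 ≈ -5.2260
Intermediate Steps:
h = -1000 (h = (-8 - 2)**3 = (-10)**3 = -1000)
h/(sqrt(36615 + (6 + (2 - 5)*2)**2)) = -1000/sqrt(36615 + (6 + (2 - 5)*2)**2) = -1000/sqrt(36615 + (6 - 3*2)**2) = -1000/sqrt(36615 + (6 - 6)**2) = -1000/sqrt(36615 + 0**2) = -1000/sqrt(36615 + 0) = -1000*sqrt(36615)/36615 = -200*sqrt(36615)/7323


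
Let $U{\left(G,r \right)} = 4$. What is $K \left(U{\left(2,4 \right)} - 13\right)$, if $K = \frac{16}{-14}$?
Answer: $\frac{72}{7} \approx 10.286$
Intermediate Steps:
$K = - \frac{8}{7}$ ($K = 16 \left(- \frac{1}{14}\right) = - \frac{8}{7} \approx -1.1429$)
$K \left(U{\left(2,4 \right)} - 13\right) = - \frac{8 \left(4 - 13\right)}{7} = \left(- \frac{8}{7}\right) \left(-9\right) = \frac{72}{7}$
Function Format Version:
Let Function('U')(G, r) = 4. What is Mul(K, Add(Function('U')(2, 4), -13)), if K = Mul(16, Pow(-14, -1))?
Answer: Rational(72, 7) ≈ 10.286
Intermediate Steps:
K = Rational(-8, 7) (K = Mul(16, Rational(-1, 14)) = Rational(-8, 7) ≈ -1.1429)
Mul(K, Add(Function('U')(2, 4), -13)) = Mul(Rational(-8, 7), Add(4, -13)) = Mul(Rational(-8, 7), -9) = Rational(72, 7)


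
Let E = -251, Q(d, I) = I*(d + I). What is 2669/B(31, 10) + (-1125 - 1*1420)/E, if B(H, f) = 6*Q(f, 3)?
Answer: 1265449/58734 ≈ 21.545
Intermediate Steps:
Q(d, I) = I*(I + d)
B(H, f) = 54 + 18*f (B(H, f) = 6*(3*(3 + f)) = 6*(9 + 3*f) = 54 + 18*f)
2669/B(31, 10) + (-1125 - 1*1420)/E = 2669/(54 + 18*10) + (-1125 - 1*1420)/(-251) = 2669/(54 + 180) + (-1125 - 1420)*(-1/251) = 2669/234 - 2545*(-1/251) = 2669*(1/234) + 2545/251 = 2669/234 + 2545/251 = 1265449/58734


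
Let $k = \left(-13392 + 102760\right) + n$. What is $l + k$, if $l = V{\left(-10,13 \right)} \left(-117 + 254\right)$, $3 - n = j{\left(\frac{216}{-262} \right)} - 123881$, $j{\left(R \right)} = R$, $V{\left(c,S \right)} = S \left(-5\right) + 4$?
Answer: $\frac{26841353}{131} \approx 2.049 \cdot 10^{5}$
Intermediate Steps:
$V{\left(c,S \right)} = 4 - 5 S$ ($V{\left(c,S \right)} = - 5 S + 4 = 4 - 5 S$)
$n = \frac{16228912}{131}$ ($n = 3 - \left(\frac{216}{-262} - 123881\right) = 3 - \left(216 \left(- \frac{1}{262}\right) - 123881\right) = 3 - \left(- \frac{108}{131} - 123881\right) = 3 - - \frac{16228519}{131} = 3 + \frac{16228519}{131} = \frac{16228912}{131} \approx 1.2388 \cdot 10^{5}$)
$k = \frac{27936120}{131}$ ($k = \left(-13392 + 102760\right) + \frac{16228912}{131} = 89368 + \frac{16228912}{131} = \frac{27936120}{131} \approx 2.1325 \cdot 10^{5}$)
$l = -8357$ ($l = \left(4 - 65\right) \left(-117 + 254\right) = \left(4 - 65\right) 137 = \left(-61\right) 137 = -8357$)
$l + k = -8357 + \frac{27936120}{131} = \frac{26841353}{131}$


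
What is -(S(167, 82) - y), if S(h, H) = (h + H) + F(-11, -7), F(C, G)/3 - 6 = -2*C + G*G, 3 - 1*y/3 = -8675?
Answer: 25554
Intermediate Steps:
y = 26034 (y = 9 - 3*(-8675) = 9 + 26025 = 26034)
F(C, G) = 18 - 6*C + 3*G² (F(C, G) = 18 + 3*(-2*C + G*G) = 18 + 3*(-2*C + G²) = 18 + 3*(G² - 2*C) = 18 + (-6*C + 3*G²) = 18 - 6*C + 3*G²)
S(h, H) = 231 + H + h (S(h, H) = (h + H) + (18 - 6*(-11) + 3*(-7)²) = (H + h) + (18 + 66 + 3*49) = (H + h) + (18 + 66 + 147) = (H + h) + 231 = 231 + H + h)
-(S(167, 82) - y) = -((231 + 82 + 167) - 1*26034) = -(480 - 26034) = -1*(-25554) = 25554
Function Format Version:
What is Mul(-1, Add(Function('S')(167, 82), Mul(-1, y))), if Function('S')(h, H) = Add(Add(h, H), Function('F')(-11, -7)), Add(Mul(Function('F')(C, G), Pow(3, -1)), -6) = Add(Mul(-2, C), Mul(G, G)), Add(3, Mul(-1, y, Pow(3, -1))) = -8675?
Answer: 25554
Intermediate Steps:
y = 26034 (y = Add(9, Mul(-3, -8675)) = Add(9, 26025) = 26034)
Function('F')(C, G) = Add(18, Mul(-6, C), Mul(3, Pow(G, 2))) (Function('F')(C, G) = Add(18, Mul(3, Add(Mul(-2, C), Mul(G, G)))) = Add(18, Mul(3, Add(Mul(-2, C), Pow(G, 2)))) = Add(18, Mul(3, Add(Pow(G, 2), Mul(-2, C)))) = Add(18, Add(Mul(-6, C), Mul(3, Pow(G, 2)))) = Add(18, Mul(-6, C), Mul(3, Pow(G, 2))))
Function('S')(h, H) = Add(231, H, h) (Function('S')(h, H) = Add(Add(h, H), Add(18, Mul(-6, -11), Mul(3, Pow(-7, 2)))) = Add(Add(H, h), Add(18, 66, Mul(3, 49))) = Add(Add(H, h), Add(18, 66, 147)) = Add(Add(H, h), 231) = Add(231, H, h))
Mul(-1, Add(Function('S')(167, 82), Mul(-1, y))) = Mul(-1, Add(Add(231, 82, 167), Mul(-1, 26034))) = Mul(-1, Add(480, -26034)) = Mul(-1, -25554) = 25554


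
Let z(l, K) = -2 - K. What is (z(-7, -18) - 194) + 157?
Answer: -21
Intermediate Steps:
(z(-7, -18) - 194) + 157 = ((-2 - 1*(-18)) - 194) + 157 = ((-2 + 18) - 194) + 157 = (16 - 194) + 157 = -178 + 157 = -21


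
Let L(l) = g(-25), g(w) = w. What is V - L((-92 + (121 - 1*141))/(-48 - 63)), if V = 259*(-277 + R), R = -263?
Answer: -139835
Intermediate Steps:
L(l) = -25
V = -139860 (V = 259*(-277 - 263) = 259*(-540) = -139860)
V - L((-92 + (121 - 1*141))/(-48 - 63)) = -139860 - 1*(-25) = -139860 + 25 = -139835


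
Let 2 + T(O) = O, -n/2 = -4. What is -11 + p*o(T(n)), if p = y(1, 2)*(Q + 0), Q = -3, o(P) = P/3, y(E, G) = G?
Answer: -23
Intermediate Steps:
n = 8 (n = -2*(-4) = 8)
T(O) = -2 + O
o(P) = P/3 (o(P) = P*(⅓) = P/3)
p = -6 (p = 2*(-3 + 0) = 2*(-3) = -6)
-11 + p*o(T(n)) = -11 - 2*(-2 + 8) = -11 - 2*6 = -11 - 6*2 = -11 - 12 = -23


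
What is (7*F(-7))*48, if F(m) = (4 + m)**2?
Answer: 3024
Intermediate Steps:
(7*F(-7))*48 = (7*(4 - 7)**2)*48 = (7*(-3)**2)*48 = (7*9)*48 = 63*48 = 3024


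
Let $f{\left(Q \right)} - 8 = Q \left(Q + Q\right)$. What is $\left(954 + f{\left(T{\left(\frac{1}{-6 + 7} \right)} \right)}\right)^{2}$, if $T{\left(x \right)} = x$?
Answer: $929296$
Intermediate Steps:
$f{\left(Q \right)} = 8 + 2 Q^{2}$ ($f{\left(Q \right)} = 8 + Q \left(Q + Q\right) = 8 + Q 2 Q = 8 + 2 Q^{2}$)
$\left(954 + f{\left(T{\left(\frac{1}{-6 + 7} \right)} \right)}\right)^{2} = \left(954 + \left(8 + 2 \left(\frac{1}{-6 + 7}\right)^{2}\right)\right)^{2} = \left(954 + \left(8 + 2 \left(1^{-1}\right)^{2}\right)\right)^{2} = \left(954 + \left(8 + 2 \cdot 1^{2}\right)\right)^{2} = \left(954 + \left(8 + 2 \cdot 1\right)\right)^{2} = \left(954 + \left(8 + 2\right)\right)^{2} = \left(954 + 10\right)^{2} = 964^{2} = 929296$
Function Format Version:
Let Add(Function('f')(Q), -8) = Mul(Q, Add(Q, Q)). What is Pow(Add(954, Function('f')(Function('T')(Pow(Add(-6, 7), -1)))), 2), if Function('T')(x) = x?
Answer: 929296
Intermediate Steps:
Function('f')(Q) = Add(8, Mul(2, Pow(Q, 2))) (Function('f')(Q) = Add(8, Mul(Q, Add(Q, Q))) = Add(8, Mul(Q, Mul(2, Q))) = Add(8, Mul(2, Pow(Q, 2))))
Pow(Add(954, Function('f')(Function('T')(Pow(Add(-6, 7), -1)))), 2) = Pow(Add(954, Add(8, Mul(2, Pow(Pow(Add(-6, 7), -1), 2)))), 2) = Pow(Add(954, Add(8, Mul(2, Pow(Pow(1, -1), 2)))), 2) = Pow(Add(954, Add(8, Mul(2, Pow(1, 2)))), 2) = Pow(Add(954, Add(8, Mul(2, 1))), 2) = Pow(Add(954, Add(8, 2)), 2) = Pow(Add(954, 10), 2) = Pow(964, 2) = 929296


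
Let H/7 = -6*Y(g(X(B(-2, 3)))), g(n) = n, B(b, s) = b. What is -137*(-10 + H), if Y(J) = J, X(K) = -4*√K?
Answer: 1370 - 23016*I*√2 ≈ 1370.0 - 32550.0*I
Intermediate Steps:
H = 168*I*√2 (H = 7*(-(-24)*√(-2)) = 7*(-(-24)*I*√2) = 7*(24*I*√2) = 168*I*√2 ≈ 237.59*I)
-137*(-10 + H) = -137*(-10 + 168*I*√2) = 1370 - 23016*I*√2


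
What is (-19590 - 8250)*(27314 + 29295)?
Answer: -1575994560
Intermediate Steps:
(-19590 - 8250)*(27314 + 29295) = -27840*56609 = -1575994560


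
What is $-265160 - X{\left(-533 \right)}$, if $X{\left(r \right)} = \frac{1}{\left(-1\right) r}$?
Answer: $- \frac{141330281}{533} \approx -2.6516 \cdot 10^{5}$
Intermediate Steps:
$X{\left(r \right)} = - \frac{1}{r}$
$-265160 - X{\left(-533 \right)} = -265160 - - \frac{1}{-533} = -265160 - \left(-1\right) \left(- \frac{1}{533}\right) = -265160 - \frac{1}{533} = - \frac{141330281}{533}$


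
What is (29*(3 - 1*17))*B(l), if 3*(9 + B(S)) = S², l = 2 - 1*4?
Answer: 9338/3 ≈ 3112.7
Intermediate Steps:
l = -2 (l = 2 - 4 = -2)
B(S) = -9 + S²/3
(29*(3 - 1*17))*B(l) = (29*(3 - 1*17))*(-9 + (⅓)*(-2)²) = (29*(3 - 17))*(-9 + (⅓)*4) = (29*(-14))*(-9 + 4/3) = -406*(-23/3) = 9338/3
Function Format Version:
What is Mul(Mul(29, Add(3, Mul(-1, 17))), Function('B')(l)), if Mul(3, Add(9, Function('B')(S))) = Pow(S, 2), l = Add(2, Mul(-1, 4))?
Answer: Rational(9338, 3) ≈ 3112.7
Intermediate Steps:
l = -2 (l = Add(2, -4) = -2)
Function('B')(S) = Add(-9, Mul(Rational(1, 3), Pow(S, 2)))
Mul(Mul(29, Add(3, Mul(-1, 17))), Function('B')(l)) = Mul(Mul(29, Add(3, Mul(-1, 17))), Add(-9, Mul(Rational(1, 3), Pow(-2, 2)))) = Mul(Mul(29, Add(3, -17)), Add(-9, Mul(Rational(1, 3), 4))) = Mul(Mul(29, -14), Add(-9, Rational(4, 3))) = Mul(-406, Rational(-23, 3)) = Rational(9338, 3)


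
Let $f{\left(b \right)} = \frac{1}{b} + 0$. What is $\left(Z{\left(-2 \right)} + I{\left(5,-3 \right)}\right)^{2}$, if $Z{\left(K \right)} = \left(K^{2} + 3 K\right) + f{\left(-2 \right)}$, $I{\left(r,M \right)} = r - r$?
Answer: $\frac{25}{4} \approx 6.25$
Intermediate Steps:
$I{\left(r,M \right)} = 0$
$f{\left(b \right)} = \frac{1}{b}$
$Z{\left(K \right)} = - \frac{1}{2} + K^{2} + 3 K$ ($Z{\left(K \right)} = \left(K^{2} + 3 K\right) + \frac{1}{-2} = \left(K^{2} + 3 K\right) - \frac{1}{2} = - \frac{1}{2} + K^{2} + 3 K$)
$\left(Z{\left(-2 \right)} + I{\left(5,-3 \right)}\right)^{2} = \left(\left(- \frac{1}{2} + \left(-2\right)^{2} + 3 \left(-2\right)\right) + 0\right)^{2} = \left(\left(- \frac{1}{2} + 4 - 6\right) + 0\right)^{2} = \left(- \frac{5}{2} + 0\right)^{2} = \left(- \frac{5}{2}\right)^{2} = \frac{25}{4}$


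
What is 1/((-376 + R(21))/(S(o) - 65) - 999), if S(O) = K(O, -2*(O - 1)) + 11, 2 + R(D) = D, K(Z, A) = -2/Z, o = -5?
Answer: -268/265947 ≈ -0.0010077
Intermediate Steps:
R(D) = -2 + D
S(O) = 11 - 2/O (S(O) = -2/O + 11 = 11 - 2/O)
1/((-376 + R(21))/(S(o) - 65) - 999) = 1/((-376 + (-2 + 21))/((11 - 2/(-5)) - 65) - 999) = 1/((-376 + 19)/((11 - 2*(-⅕)) - 65) - 999) = 1/(-357/((11 + ⅖) - 65) - 999) = 1/(-357/(57/5 - 65) - 999) = 1/(-357/(-268/5) - 999) = 1/(-357*(-5/268) - 999) = 1/(1785/268 - 999) = 1/(-265947/268) = -268/265947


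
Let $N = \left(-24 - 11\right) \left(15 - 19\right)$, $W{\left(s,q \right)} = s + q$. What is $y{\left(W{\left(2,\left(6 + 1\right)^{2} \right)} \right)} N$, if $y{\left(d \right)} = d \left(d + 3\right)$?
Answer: $385560$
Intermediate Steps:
$W{\left(s,q \right)} = q + s$
$y{\left(d \right)} = d \left(3 + d\right)$
$N = 140$ ($N = \left(-35\right) \left(-4\right) = 140$)
$y{\left(W{\left(2,\left(6 + 1\right)^{2} \right)} \right)} N = \left(\left(6 + 1\right)^{2} + 2\right) \left(3 + \left(\left(6 + 1\right)^{2} + 2\right)\right) 140 = \left(7^{2} + 2\right) \left(3 + \left(7^{2} + 2\right)\right) 140 = \left(49 + 2\right) \left(3 + \left(49 + 2\right)\right) 140 = 51 \left(3 + 51\right) 140 = 51 \cdot 54 \cdot 140 = 2754 \cdot 140 = 385560$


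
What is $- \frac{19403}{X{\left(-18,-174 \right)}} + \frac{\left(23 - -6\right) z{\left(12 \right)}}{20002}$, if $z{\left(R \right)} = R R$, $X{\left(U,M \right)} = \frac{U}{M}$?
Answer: $- \frac{5627426423}{30003} \approx -1.8756 \cdot 10^{5}$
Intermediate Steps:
$z{\left(R \right)} = R^{2}$
$- \frac{19403}{X{\left(-18,-174 \right)}} + \frac{\left(23 - -6\right) z{\left(12 \right)}}{20002} = - \frac{19403}{\left(-18\right) \frac{1}{-174}} + \frac{\left(23 - -6\right) 12^{2}}{20002} = - \frac{19403}{\left(-18\right) \left(- \frac{1}{174}\right)} + \left(23 + 6\right) 144 \cdot \frac{1}{20002} = - \frac{19403}{\frac{3}{29}} + 29 \cdot 144 \cdot \frac{1}{20002} = \left(-19403\right) \frac{29}{3} + 4176 \cdot \frac{1}{20002} = - \frac{562687}{3} + \frac{2088}{10001} = - \frac{5627426423}{30003}$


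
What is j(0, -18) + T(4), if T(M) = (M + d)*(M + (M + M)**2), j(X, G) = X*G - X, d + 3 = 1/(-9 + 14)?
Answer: 408/5 ≈ 81.600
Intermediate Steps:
d = -14/5 (d = -3 + 1/(-9 + 14) = -3 + 1/5 = -14/5 ≈ -2.8000)
j(X, G) = -X + G*X (j(X, G) = G*X - X = -X + G*X)
T(M) = (-14/5 + M)*(M + 4*M**2) (T(M) = (M - 14/5)*(M + (M + M)**2) = (-14/5 + M)*(M + (2*M)**2) = (-14/5 + M)*(M + 4*M**2))
j(0, -18) + T(4) = 0*(-1 - 18) + (1/5)*4*(-14 - 51*4 + 20*4**2) = 0*(-19) + (1/5)*4*(-14 - 204 + 20*16) = 0 + (1/5)*4*(-14 - 204 + 320) = 0 + (1/5)*4*102 = 0 + 408/5 = 408/5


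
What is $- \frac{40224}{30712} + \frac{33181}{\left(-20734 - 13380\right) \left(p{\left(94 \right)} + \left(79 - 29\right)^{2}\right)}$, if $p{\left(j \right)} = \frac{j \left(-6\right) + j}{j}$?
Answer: $- \frac{428082735899}{326754296770} \approx -1.3101$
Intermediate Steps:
$p{\left(j \right)} = -5$ ($p{\left(j \right)} = \frac{- 6 j + j}{j} = \frac{\left(-5\right) j}{j} = -5$)
$- \frac{40224}{30712} + \frac{33181}{\left(-20734 - 13380\right) \left(p{\left(94 \right)} + \left(79 - 29\right)^{2}\right)} = - \frac{40224}{30712} + \frac{33181}{\left(-20734 - 13380\right) \left(-5 + \left(79 - 29\right)^{2}\right)} = \left(-40224\right) \frac{1}{30712} + \frac{33181}{\left(-34114\right) \left(-5 + 50^{2}\right)} = - \frac{5028}{3839} + \frac{33181}{\left(-34114\right) \left(-5 + 2500\right)} = - \frac{5028}{3839} + \frac{33181}{\left(-34114\right) 2495} = - \frac{5028}{3839} + \frac{33181}{-85114430} = - \frac{5028}{3839} + 33181 \left(- \frac{1}{85114430}\right) = - \frac{5028}{3839} - \frac{33181}{85114430} = - \frac{428082735899}{326754296770}$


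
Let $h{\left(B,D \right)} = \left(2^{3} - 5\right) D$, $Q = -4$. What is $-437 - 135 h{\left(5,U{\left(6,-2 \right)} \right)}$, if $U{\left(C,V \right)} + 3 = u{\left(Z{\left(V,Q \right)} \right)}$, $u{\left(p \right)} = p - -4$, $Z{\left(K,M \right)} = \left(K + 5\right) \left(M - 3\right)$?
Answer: $7663$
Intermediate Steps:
$Z{\left(K,M \right)} = \left(-3 + M\right) \left(5 + K\right)$ ($Z{\left(K,M \right)} = \left(5 + K\right) \left(-3 + M\right) = \left(-3 + M\right) \left(5 + K\right)$)
$u{\left(p \right)} = 4 + p$ ($u{\left(p \right)} = p + 4 = 4 + p$)
$U{\left(C,V \right)} = -34 - 7 V$ ($U{\left(C,V \right)} = -3 + \left(4 + \left(-15 - 3 V + 5 \left(-4\right) + V \left(-4\right)\right)\right) = -3 + \left(4 - \left(35 + 7 V\right)\right) = -3 - \left(31 + 7 V\right) = -34 - 7 V$)
$h{\left(B,D \right)} = 3 D$ ($h{\left(B,D \right)} = \left(8 - 5\right) D = 3 D$)
$-437 - 135 h{\left(5,U{\left(6,-2 \right)} \right)} = -437 - 135 \cdot 3 \left(-34 - -14\right) = -437 - 135 \cdot 3 \left(-34 + 14\right) = -437 - 135 \cdot 3 \left(-20\right) = -437 - -8100 = -437 + 8100 = 7663$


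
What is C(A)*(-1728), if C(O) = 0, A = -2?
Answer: 0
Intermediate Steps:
C(A)*(-1728) = 0*(-1728) = 0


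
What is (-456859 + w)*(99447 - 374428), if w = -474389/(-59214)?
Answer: 7438778982660697/59214 ≈ 1.2563e+11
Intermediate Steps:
w = 474389/59214 (w = -474389*(-1/59214) = 474389/59214 ≈ 8.0114)
(-456859 + w)*(99447 - 374428) = (-456859 + 474389/59214)*(99447 - 374428) = -27051974437/59214*(-274981) = 7438778982660697/59214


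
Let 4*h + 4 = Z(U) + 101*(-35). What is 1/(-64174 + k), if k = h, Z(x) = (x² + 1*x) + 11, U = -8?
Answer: -1/65042 ≈ -1.5375e-5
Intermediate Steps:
Z(x) = 11 + x + x² (Z(x) = (x² + x) + 11 = (x + x²) + 11 = 11 + x + x²)
h = -868 (h = -1 + ((11 - 8 + (-8)²) + 101*(-35))/4 = -1 + ((11 - 8 + 64) - 3535)/4 = -1 + (67 - 3535)/4 = -1 + (¼)*(-3468) = -1 - 867 = -868)
k = -868
1/(-64174 + k) = 1/(-64174 - 868) = 1/(-65042) = -1/65042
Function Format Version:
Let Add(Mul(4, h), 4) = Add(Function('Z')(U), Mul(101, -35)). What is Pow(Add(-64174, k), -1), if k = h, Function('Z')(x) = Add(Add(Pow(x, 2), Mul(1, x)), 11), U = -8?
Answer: Rational(-1, 65042) ≈ -1.5375e-5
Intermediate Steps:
Function('Z')(x) = Add(11, x, Pow(x, 2)) (Function('Z')(x) = Add(Add(Pow(x, 2), x), 11) = Add(Add(x, Pow(x, 2)), 11) = Add(11, x, Pow(x, 2)))
h = -868 (h = Add(-1, Mul(Rational(1, 4), Add(Add(11, -8, Pow(-8, 2)), Mul(101, -35)))) = Add(-1, Mul(Rational(1, 4), Add(Add(11, -8, 64), -3535))) = Add(-1, Mul(Rational(1, 4), Add(67, -3535))) = Add(-1, Mul(Rational(1, 4), -3468)) = Add(-1, -867) = -868)
k = -868
Pow(Add(-64174, k), -1) = Pow(Add(-64174, -868), -1) = Pow(-65042, -1) = Rational(-1, 65042)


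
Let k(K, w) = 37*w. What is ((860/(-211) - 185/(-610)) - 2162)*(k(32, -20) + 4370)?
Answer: -101188640355/12871 ≈ -7.8618e+6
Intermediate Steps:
((860/(-211) - 185/(-610)) - 2162)*(k(32, -20) + 4370) = ((860/(-211) - 185/(-610)) - 2162)*(37*(-20) + 4370) = ((860*(-1/211) - 185*(-1/610)) - 2162)*(-740 + 4370) = ((-860/211 + 37/122) - 2162)*3630 = (-97113/25742 - 2162)*3630 = -55751317/25742*3630 = -101188640355/12871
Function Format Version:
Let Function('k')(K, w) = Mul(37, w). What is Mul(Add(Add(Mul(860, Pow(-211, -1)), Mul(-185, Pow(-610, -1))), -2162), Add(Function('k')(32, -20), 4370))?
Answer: Rational(-101188640355, 12871) ≈ -7.8618e+6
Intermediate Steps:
Mul(Add(Add(Mul(860, Pow(-211, -1)), Mul(-185, Pow(-610, -1))), -2162), Add(Function('k')(32, -20), 4370)) = Mul(Add(Add(Mul(860, Pow(-211, -1)), Mul(-185, Pow(-610, -1))), -2162), Add(Mul(37, -20), 4370)) = Mul(Add(Add(Mul(860, Rational(-1, 211)), Mul(-185, Rational(-1, 610))), -2162), Add(-740, 4370)) = Mul(Add(Add(Rational(-860, 211), Rational(37, 122)), -2162), 3630) = Mul(Add(Rational(-97113, 25742), -2162), 3630) = Mul(Rational(-55751317, 25742), 3630) = Rational(-101188640355, 12871)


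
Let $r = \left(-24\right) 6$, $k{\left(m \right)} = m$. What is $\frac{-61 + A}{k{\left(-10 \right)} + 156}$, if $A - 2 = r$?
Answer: $- \frac{203}{146} \approx -1.3904$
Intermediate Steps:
$r = -144$
$A = -142$ ($A = 2 - 144 = -142$)
$\frac{-61 + A}{k{\left(-10 \right)} + 156} = \frac{-61 - 142}{-10 + 156} = - \frac{203}{146}$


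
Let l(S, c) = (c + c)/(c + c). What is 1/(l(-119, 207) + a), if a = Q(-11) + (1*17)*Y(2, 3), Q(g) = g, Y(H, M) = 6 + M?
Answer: 1/143 ≈ 0.0069930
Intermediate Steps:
l(S, c) = 1 (l(S, c) = (2*c)/((2*c)) = (2*c)*(1/(2*c)) = 1)
a = 142 (a = -11 + (1*17)*(6 + 3) = -11 + 17*9 = -11 + 153 = 142)
1/(l(-119, 207) + a) = 1/(1 + 142) = 1/143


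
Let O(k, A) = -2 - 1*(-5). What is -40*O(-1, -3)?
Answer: -120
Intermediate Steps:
O(k, A) = 3 (O(k, A) = -2 + 5 = 3)
-40*O(-1, -3) = -40*3 = -120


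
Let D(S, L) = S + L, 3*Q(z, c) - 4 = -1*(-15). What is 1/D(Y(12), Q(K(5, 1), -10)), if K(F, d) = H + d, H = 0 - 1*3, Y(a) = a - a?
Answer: 3/19 ≈ 0.15789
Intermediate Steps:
Y(a) = 0
H = -3 (H = 0 - 3 = -3)
K(F, d) = -3 + d
Q(z, c) = 19/3 (Q(z, c) = 4/3 + (-1*(-15))/3 = 4/3 + (⅓)*15 = 4/3 + 5 = 19/3)
D(S, L) = L + S
1/D(Y(12), Q(K(5, 1), -10)) = 1/(19/3 + 0) = 1/(19/3) = 3/19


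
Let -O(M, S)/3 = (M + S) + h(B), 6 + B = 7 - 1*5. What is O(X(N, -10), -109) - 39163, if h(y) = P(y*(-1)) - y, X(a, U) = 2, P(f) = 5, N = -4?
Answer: -38869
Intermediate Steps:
B = -4 (B = -6 + (7 - 1*5) = -6 + (7 - 5) = -6 + 2 = -4)
h(y) = 5 - y
O(M, S) = -27 - 3*M - 3*S (O(M, S) = -3*((M + S) + (5 - 1*(-4))) = -3*((M + S) + (5 + 4)) = -3*((M + S) + 9) = -3*(9 + M + S) = -27 - 3*M - 3*S)
O(X(N, -10), -109) - 39163 = (-27 - 3*2 - 3*(-109)) - 39163 = (-27 - 6 + 327) - 39163 = 294 - 39163 = -38869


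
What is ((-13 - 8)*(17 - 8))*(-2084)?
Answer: 393876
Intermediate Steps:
((-13 - 8)*(17 - 8))*(-2084) = -21*9*(-2084) = -189*(-2084) = 393876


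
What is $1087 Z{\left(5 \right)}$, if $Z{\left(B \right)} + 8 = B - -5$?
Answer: $2174$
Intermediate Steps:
$Z{\left(B \right)} = -3 + B$ ($Z{\left(B \right)} = -8 + \left(B - -5\right) = -8 + \left(B + 5\right) = -8 + \left(5 + B\right) = -3 + B$)
$1087 Z{\left(5 \right)} = 1087 \left(-3 + 5\right) = 1087 \cdot 2 = 2174$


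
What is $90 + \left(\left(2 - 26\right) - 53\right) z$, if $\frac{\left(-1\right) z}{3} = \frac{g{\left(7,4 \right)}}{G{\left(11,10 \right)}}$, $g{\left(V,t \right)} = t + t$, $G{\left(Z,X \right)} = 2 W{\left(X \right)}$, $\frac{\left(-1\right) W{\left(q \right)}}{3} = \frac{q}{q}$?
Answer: $-218$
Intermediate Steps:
$W{\left(q \right)} = -3$ ($W{\left(q \right)} = - 3 \frac{q}{q} = \left(-3\right) 1 = -3$)
$G{\left(Z,X \right)} = -6$ ($G{\left(Z,X \right)} = 2 \left(-3\right) = -6$)
$g{\left(V,t \right)} = 2 t$
$z = 4$ ($z = - 3 \frac{2 \cdot 4}{-6} = - 3 \cdot 8 \left(- \frac{1}{6}\right) = \left(-3\right) \left(- \frac{4}{3}\right) = 4$)
$90 + \left(\left(2 - 26\right) - 53\right) z = 90 + \left(\left(2 - 26\right) - 53\right) 4 = 90 + \left(-24 - 53\right) 4 = 90 - 308 = -218$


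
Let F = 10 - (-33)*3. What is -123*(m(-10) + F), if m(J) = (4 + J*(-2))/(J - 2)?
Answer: -13161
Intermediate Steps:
m(J) = (4 - 2*J)/(-2 + J)
F = 109 (F = 10 - 1*(-99) = 10 + 99 = 109)
-123*(m(-10) + F) = -123*(-2 + 109) = -123*107 = -13161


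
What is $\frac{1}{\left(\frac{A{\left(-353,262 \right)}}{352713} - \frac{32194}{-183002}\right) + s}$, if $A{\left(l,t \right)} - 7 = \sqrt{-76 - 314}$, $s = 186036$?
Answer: $\frac{96886222307313058202185284}{18024342299462899964981635855643} - \frac{2953065961081713 i \sqrt{390}}{36048684598925799929963271711286} \approx 5.3753 \cdot 10^{-6} - 1.6178 \cdot 10^{-15} i$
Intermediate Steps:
$A{\left(l,t \right)} = 7 + i \sqrt{390}$ ($A{\left(l,t \right)} = 7 + \sqrt{-76 - 314} = 7 + \sqrt{-390} = 7 + i \sqrt{390}$)
$\frac{1}{\left(\frac{A{\left(-353,262 \right)}}{352713} - \frac{32194}{-183002}\right) + s} = \frac{1}{\left(\frac{7 + i \sqrt{390}}{352713} - \frac{32194}{-183002}\right) + 186036} = \frac{1}{\left(\left(7 + i \sqrt{390}\right) \frac{1}{352713} - - \frac{16097}{91501}\right) + 186036} = \frac{1}{\left(\left(\frac{7}{352713} + \frac{i \sqrt{390}}{352713}\right) + \frac{16097}{91501}\right) + 186036} = \frac{1}{\left(\frac{5678261668}{32273592213} + \frac{i \sqrt{390}}{352713}\right) + 186036} = \frac{1}{\frac{6004055679199336}{32273592213} + \frac{i \sqrt{390}}{352713}}$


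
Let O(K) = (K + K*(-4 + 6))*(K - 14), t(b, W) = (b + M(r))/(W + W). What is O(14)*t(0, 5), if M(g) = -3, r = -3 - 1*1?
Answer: 0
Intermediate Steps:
r = -4 (r = -3 - 1 = -4)
t(b, W) = (-3 + b)/(2*W) (t(b, W) = (b - 3)/(W + W) = (-3 + b)/((2*W)) = (-3 + b)*(1/(2*W)) = (-3 + b)/(2*W))
O(K) = 3*K*(-14 + K) (O(K) = (K + K*2)*(-14 + K) = (K + 2*K)*(-14 + K) = (3*K)*(-14 + K) = 3*K*(-14 + K))
O(14)*t(0, 5) = (3*14*(-14 + 14))*((½)*(-3 + 0)/5) = (3*14*0)*((½)*(⅕)*(-3)) = 0*(-3/10) = 0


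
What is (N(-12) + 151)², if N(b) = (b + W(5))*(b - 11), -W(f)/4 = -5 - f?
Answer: 243049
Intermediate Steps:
W(f) = 20 + 4*f (W(f) = -4*(-5 - f) = 20 + 4*f)
N(b) = (-11 + b)*(40 + b) (N(b) = (b + (20 + 4*5))*(b - 11) = (b + (20 + 20))*(-11 + b) = (b + 40)*(-11 + b) = (40 + b)*(-11 + b) = (-11 + b)*(40 + b))
(N(-12) + 151)² = ((-440 + (-12)² + 29*(-12)) + 151)² = ((-440 + 144 - 348) + 151)² = (-644 + 151)² = (-493)² = 243049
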